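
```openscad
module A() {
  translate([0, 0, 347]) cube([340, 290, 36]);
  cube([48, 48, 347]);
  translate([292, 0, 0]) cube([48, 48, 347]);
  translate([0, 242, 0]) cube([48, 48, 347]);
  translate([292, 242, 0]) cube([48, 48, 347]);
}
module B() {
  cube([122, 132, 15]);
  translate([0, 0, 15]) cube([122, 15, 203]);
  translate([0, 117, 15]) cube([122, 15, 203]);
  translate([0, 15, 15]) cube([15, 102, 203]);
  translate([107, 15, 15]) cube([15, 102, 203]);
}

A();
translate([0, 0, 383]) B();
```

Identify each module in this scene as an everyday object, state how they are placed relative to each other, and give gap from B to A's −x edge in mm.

The open box's min-x is at 0; the stool's min-x is 0; gap = 0 mm.

A is a stool. B is an open box. The open box is on top of the stool. The gap from the open box to the stool's −x edge is 0 mm.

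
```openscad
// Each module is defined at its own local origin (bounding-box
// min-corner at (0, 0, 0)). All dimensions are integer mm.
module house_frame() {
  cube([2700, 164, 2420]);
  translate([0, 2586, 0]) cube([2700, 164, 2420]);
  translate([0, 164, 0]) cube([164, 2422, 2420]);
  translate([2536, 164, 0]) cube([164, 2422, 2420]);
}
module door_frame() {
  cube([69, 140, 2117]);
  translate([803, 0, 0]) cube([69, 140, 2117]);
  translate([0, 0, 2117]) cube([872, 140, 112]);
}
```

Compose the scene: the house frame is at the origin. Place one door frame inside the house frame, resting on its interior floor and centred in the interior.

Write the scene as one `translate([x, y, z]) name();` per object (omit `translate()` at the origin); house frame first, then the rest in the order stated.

house_frame();
translate([914, 1305, 0]) door_frame();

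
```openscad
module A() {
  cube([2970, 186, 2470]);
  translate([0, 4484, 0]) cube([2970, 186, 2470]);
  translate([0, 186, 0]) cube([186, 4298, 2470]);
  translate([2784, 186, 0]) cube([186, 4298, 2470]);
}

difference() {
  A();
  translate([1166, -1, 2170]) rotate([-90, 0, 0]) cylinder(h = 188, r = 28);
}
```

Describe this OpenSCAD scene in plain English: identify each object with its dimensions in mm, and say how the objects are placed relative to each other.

A is a box-shaped house frame (walls only): outside footprint 2970×4670 mm, wall height 2470 mm, wall thickness 186 mm. The two y-facing walls run the full x-width; the two x-facing walls fit between the inner faces of the y-facing walls.

The house frame has a circular hole of radius 28 mm through its front wall, centred at (x = 1166, z = 2170).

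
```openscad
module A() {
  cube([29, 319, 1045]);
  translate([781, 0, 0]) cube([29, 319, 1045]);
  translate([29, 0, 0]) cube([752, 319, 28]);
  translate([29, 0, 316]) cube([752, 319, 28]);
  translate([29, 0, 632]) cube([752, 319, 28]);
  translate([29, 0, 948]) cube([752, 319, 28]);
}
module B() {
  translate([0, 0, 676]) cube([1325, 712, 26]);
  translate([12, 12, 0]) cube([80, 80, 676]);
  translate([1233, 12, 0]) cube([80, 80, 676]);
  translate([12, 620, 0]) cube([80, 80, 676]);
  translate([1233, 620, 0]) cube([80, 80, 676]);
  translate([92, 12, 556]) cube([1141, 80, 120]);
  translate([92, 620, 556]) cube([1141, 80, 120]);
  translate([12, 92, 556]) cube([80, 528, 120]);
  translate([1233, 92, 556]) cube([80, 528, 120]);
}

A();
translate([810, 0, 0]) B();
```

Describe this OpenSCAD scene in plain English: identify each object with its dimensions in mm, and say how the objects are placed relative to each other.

A is a bookshelf 810 mm wide overall, 319 mm deep and 1045 mm tall. The two sides are 29 mm thick vertical panels. 4 horizontal shelves of 28 mm thickness span between the inner faces of the sides; the lowest shelf sits on the floor and shelves are stacked with a clear vertical gap of 288 mm between each pair.

B is a table: top 1325 mm (x) × 712 mm (y), 26 mm thick, upper face at z = 702 mm, on four 80×80 mm square legs, each inset 12 mm from the nearest pair of top edges, running from z = 0 to the bottom of the top. Four apron rails, 80 mm thick and 120 mm tall, run between adjacent legs with their top edges flush with the underside of the top and their outer faces flush with the legs' outer faces.

The table is against the bookshelf's +x side, with their −y faces flush.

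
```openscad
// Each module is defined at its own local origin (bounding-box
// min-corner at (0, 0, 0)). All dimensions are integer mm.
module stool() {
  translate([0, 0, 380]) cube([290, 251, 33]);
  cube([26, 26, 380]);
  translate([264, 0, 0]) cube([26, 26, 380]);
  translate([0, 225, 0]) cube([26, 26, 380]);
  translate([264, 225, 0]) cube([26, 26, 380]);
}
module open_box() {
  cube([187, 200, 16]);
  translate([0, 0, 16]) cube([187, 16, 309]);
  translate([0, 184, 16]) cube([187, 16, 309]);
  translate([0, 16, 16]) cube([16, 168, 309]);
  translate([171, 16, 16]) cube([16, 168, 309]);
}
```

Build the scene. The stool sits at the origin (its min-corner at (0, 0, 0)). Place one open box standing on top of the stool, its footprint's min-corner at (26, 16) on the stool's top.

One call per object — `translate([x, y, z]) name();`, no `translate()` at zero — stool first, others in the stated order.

stool();
translate([26, 16, 413]) open_box();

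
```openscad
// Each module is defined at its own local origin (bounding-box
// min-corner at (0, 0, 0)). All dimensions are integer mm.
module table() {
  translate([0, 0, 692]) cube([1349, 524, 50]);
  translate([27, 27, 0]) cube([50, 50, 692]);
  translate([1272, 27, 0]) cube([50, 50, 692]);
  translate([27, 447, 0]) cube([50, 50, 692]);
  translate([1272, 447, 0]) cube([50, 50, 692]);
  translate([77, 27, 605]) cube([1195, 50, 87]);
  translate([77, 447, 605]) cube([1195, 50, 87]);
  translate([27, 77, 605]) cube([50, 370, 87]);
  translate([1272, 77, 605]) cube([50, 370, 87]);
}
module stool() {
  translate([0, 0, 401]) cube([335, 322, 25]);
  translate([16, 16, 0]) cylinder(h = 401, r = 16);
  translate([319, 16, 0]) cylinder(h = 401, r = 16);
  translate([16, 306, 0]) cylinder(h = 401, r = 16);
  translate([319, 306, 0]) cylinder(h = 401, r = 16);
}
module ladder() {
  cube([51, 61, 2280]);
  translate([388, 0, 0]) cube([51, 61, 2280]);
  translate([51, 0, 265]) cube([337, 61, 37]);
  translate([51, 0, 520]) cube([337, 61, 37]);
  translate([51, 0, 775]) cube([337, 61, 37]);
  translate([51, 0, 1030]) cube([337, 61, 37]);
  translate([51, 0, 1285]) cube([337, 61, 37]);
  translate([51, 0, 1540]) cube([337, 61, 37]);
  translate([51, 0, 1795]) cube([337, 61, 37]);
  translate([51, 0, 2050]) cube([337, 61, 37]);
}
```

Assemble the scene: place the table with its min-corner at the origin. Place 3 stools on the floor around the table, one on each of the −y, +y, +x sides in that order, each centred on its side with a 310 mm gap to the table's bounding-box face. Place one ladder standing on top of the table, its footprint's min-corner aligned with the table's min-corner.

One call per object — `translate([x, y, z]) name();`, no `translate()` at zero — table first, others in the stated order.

table();
translate([507, -632, 0]) stool();
translate([507, 834, 0]) stool();
translate([1659, 101, 0]) stool();
translate([0, 0, 742]) ladder();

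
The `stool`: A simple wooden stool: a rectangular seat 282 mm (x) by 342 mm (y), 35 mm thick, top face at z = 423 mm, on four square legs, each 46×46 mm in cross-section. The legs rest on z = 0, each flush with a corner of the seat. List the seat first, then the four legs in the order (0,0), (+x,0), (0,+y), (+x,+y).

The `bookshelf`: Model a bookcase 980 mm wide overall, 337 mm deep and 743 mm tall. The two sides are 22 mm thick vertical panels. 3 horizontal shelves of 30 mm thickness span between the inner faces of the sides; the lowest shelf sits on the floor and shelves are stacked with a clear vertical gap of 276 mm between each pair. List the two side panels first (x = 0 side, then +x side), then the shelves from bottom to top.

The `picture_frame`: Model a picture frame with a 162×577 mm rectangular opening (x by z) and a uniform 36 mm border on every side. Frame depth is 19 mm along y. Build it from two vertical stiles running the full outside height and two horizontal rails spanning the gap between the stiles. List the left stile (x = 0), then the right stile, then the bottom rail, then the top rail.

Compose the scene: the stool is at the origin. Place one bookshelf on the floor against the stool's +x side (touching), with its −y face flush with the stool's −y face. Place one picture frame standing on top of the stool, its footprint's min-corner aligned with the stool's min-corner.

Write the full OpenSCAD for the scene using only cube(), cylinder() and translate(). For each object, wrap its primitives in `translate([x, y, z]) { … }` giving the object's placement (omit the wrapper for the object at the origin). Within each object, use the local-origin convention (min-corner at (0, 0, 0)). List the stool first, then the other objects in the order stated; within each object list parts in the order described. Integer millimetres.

translate([0, 0, 388]) cube([282, 342, 35]);
cube([46, 46, 388]);
translate([236, 0, 0]) cube([46, 46, 388]);
translate([0, 296, 0]) cube([46, 46, 388]);
translate([236, 296, 0]) cube([46, 46, 388]);
translate([282, 0, 0]) {
  cube([22, 337, 743]);
  translate([958, 0, 0]) cube([22, 337, 743]);
  translate([22, 0, 0]) cube([936, 337, 30]);
  translate([22, 0, 306]) cube([936, 337, 30]);
  translate([22, 0, 612]) cube([936, 337, 30]);
}
translate([0, 0, 423]) {
  cube([36, 19, 649]);
  translate([198, 0, 0]) cube([36, 19, 649]);
  translate([36, 0, 0]) cube([162, 19, 36]);
  translate([36, 0, 613]) cube([162, 19, 36]);
}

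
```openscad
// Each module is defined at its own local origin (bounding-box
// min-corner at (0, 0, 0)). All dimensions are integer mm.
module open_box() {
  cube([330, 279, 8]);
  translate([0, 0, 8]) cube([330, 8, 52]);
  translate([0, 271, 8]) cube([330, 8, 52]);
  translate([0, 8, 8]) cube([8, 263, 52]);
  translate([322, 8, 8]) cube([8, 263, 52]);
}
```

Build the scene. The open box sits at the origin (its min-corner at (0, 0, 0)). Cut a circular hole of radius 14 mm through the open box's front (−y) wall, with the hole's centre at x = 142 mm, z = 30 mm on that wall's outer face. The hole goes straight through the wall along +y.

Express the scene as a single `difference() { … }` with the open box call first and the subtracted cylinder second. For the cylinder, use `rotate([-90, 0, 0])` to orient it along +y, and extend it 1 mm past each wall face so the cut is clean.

difference() {
  open_box();
  translate([142, -1, 30]) rotate([-90, 0, 0]) cylinder(h = 10, r = 14);
}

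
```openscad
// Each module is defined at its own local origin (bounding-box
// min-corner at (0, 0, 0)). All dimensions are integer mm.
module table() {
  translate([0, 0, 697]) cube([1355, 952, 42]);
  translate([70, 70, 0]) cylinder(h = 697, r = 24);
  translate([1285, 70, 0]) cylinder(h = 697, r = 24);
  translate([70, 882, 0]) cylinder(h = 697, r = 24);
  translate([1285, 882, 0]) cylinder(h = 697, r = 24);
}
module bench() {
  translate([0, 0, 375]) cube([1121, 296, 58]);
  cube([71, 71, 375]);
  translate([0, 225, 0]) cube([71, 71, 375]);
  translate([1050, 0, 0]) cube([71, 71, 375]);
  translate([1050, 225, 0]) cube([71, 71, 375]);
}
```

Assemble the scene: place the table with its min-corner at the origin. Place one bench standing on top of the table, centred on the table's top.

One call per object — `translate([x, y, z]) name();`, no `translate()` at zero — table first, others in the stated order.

table();
translate([117, 328, 739]) bench();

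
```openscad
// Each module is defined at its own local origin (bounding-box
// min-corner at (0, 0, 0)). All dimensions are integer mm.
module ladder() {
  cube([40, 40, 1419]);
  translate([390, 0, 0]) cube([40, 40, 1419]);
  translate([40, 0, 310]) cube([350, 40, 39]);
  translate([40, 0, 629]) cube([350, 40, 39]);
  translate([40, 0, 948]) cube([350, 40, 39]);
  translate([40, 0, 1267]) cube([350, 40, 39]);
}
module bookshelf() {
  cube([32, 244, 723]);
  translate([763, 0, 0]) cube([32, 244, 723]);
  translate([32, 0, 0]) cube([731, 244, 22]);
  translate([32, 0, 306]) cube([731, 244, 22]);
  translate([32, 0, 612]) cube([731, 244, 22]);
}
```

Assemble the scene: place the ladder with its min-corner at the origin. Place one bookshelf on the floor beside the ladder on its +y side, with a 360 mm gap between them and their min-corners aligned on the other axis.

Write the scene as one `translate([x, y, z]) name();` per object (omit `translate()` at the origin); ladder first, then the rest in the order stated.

ladder();
translate([0, 400, 0]) bookshelf();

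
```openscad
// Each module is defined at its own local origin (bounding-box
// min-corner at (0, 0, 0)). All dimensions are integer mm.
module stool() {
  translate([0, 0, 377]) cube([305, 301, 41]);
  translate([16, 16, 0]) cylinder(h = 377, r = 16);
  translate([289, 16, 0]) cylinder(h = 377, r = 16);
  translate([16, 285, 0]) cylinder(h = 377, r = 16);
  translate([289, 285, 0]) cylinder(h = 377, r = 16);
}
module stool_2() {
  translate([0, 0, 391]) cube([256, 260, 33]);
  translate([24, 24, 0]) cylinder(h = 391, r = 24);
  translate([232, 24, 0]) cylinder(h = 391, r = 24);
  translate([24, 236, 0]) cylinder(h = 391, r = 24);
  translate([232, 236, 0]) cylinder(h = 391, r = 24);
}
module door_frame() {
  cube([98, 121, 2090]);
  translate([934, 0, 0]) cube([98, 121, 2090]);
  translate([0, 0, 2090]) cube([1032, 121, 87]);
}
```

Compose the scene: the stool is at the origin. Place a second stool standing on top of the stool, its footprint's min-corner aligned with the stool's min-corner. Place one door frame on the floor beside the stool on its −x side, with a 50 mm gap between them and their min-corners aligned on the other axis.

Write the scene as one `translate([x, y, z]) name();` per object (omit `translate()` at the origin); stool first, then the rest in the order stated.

stool();
translate([0, 0, 418]) stool_2();
translate([-1082, 0, 0]) door_frame();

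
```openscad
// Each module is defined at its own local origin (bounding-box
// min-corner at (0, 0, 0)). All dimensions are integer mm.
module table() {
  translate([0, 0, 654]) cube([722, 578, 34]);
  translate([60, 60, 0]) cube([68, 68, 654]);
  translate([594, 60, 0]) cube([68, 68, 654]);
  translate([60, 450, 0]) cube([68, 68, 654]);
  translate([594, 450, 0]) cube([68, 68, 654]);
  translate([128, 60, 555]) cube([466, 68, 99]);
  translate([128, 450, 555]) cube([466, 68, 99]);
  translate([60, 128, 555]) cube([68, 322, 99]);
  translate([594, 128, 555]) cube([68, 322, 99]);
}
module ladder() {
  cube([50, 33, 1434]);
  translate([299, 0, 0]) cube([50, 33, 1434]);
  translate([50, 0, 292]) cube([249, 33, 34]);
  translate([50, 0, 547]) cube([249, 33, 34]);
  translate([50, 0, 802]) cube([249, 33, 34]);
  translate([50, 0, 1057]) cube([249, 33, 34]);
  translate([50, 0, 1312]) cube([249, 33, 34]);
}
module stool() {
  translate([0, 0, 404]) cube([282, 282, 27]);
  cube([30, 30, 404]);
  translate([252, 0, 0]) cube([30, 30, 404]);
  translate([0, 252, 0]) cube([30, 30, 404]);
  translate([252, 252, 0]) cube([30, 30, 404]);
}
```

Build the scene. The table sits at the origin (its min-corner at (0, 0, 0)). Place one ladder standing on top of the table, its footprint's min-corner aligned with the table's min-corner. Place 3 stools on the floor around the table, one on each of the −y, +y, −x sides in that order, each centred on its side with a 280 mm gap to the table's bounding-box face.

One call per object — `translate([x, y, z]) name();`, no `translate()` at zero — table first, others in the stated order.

table();
translate([0, 0, 688]) ladder();
translate([220, -562, 0]) stool();
translate([220, 858, 0]) stool();
translate([-562, 148, 0]) stool();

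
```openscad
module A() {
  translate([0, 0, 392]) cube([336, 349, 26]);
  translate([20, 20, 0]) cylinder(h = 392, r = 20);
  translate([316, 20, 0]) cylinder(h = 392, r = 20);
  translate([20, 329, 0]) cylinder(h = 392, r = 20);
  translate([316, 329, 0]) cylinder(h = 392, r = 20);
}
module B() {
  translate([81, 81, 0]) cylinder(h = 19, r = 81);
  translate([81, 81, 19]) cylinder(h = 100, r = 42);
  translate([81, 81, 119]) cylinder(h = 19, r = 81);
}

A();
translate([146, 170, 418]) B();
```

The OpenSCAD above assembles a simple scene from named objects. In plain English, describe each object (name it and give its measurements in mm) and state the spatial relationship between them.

A is a four-legged stool. The seat is 336×349 mm, 26 mm thick, top at z = 418 mm. It stands on four round legs, each 40 mm in diameter, from z = 0 to the seat underside, each leg's axis is inset half a diameter from the nearest pair of seat edges (so the leg's bounding box is flush with the corner).

B is a spool: two coaxial disc flanges of radius 81 mm and thickness 19 mm, joined by a core cylinder of radius 42 mm and height 100 mm. The lower flange rests on z = 0 and the three cylinders share a vertical axis.

The spool is on top of the stool.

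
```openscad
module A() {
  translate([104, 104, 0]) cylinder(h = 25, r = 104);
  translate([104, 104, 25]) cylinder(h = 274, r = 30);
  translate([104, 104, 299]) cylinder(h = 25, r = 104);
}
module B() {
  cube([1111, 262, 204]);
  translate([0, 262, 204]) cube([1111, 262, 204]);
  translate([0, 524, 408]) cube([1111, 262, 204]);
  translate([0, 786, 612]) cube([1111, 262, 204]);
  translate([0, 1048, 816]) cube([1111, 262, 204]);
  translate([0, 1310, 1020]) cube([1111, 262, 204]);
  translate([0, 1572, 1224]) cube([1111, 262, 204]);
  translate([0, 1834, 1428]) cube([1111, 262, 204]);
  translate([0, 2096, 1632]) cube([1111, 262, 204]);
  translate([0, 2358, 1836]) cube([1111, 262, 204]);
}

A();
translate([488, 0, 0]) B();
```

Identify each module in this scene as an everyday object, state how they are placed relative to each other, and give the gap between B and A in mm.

The staircase's nearest face is 280 mm from the spool's +x face.

A is a spool. B is a staircase. The staircase is on the floor beside the spool on its +x side. The gap between the staircase and the spool is 280 mm.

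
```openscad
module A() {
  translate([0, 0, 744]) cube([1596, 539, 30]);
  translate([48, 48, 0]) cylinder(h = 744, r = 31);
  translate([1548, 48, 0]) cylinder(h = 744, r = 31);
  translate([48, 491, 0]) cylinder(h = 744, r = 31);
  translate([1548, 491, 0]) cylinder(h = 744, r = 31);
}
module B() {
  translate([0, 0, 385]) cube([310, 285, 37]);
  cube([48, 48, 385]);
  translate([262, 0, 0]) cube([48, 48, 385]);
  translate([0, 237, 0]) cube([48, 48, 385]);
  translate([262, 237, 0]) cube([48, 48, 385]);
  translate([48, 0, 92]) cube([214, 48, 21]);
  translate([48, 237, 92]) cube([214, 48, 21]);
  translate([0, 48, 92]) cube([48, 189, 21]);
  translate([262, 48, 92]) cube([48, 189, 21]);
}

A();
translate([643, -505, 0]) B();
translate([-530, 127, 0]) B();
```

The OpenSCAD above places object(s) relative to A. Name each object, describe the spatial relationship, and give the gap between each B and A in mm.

Each stool's nearest face is 220 mm from the table's bounding box.

A is a table. B is a stool. Two stools sit around the table at the −y, −x sides. The gap between each stool and the table is 220 mm.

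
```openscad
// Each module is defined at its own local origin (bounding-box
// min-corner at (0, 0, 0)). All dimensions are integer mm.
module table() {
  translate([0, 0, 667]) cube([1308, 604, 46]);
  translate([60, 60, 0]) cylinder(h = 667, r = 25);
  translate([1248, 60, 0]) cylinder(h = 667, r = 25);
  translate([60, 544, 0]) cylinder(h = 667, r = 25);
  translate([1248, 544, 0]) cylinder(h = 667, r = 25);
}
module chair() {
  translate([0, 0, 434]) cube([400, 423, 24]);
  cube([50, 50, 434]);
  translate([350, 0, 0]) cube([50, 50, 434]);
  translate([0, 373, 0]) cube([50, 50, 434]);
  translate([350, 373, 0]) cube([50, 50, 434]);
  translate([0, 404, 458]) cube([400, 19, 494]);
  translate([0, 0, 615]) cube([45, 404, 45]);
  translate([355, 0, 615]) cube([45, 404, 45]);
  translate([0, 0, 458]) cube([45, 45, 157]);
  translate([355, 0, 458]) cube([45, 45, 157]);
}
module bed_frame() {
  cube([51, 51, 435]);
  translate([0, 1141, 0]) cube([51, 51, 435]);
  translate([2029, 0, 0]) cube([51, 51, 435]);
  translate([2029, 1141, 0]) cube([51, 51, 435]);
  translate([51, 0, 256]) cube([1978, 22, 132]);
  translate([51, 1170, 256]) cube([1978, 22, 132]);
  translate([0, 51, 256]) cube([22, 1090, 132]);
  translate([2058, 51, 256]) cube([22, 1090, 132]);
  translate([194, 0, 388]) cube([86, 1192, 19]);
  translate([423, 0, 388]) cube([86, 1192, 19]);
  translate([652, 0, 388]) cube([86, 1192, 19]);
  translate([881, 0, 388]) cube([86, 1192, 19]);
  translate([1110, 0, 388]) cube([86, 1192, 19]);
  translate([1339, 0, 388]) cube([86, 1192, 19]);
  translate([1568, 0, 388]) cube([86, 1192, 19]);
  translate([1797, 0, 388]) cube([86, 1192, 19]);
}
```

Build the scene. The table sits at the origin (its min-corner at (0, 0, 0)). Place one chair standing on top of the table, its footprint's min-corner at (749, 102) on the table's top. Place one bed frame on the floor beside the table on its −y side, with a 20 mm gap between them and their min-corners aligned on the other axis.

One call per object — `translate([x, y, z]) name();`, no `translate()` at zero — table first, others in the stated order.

table();
translate([749, 102, 713]) chair();
translate([0, -1212, 0]) bed_frame();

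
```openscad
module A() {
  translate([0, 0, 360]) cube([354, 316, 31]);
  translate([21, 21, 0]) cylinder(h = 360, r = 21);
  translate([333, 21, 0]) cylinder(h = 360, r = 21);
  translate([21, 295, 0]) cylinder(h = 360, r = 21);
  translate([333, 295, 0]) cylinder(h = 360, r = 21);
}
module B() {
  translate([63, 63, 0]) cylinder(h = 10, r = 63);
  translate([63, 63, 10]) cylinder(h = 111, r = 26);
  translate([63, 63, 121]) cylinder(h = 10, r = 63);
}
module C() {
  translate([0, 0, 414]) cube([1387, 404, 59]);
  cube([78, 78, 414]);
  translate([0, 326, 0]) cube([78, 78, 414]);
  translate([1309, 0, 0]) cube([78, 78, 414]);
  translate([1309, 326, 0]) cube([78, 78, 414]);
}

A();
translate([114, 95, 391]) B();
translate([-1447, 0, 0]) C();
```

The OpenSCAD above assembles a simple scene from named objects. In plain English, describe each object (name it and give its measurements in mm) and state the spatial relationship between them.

A is a four-legged stool. The seat is 354×316 mm, 31 mm thick, top at z = 391 mm. It stands on four round legs, each 42 mm in diameter, from z = 0 to the seat underside, each leg's axis is inset half a diameter from the nearest pair of seat edges (so the leg's bounding box is flush with the corner).

B is a spool: two coaxial disc flanges of radius 63 mm and thickness 10 mm, joined by a core cylinder of radius 26 mm and height 111 mm. The lower flange rests on z = 0 and the three cylinders share a vertical axis.

C is a long wooden bench with a 1387 mm (x) × 404 mm (y) seat, 59 mm thick, its top surface 473 mm above the floor. Four 78 mm square legs at the seat corners, flush with the edges, run from z = 0 to the seat underside.

The spool is on top of the stool, centred. The bench is on the floor beside the stool on its −x side.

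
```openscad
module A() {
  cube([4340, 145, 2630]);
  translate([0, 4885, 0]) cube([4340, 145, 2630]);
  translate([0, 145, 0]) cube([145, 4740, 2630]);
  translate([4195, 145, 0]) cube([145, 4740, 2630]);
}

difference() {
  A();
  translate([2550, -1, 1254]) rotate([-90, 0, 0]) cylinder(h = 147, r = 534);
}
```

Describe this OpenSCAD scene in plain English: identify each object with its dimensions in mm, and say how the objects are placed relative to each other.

A is a box-shaped house frame (walls only): outside footprint 4340×5030 mm, wall height 2630 mm, wall thickness 145 mm. The two y-facing walls run the full x-width; the two x-facing walls fit between the inner faces of the y-facing walls.

The house frame has a circular hole of radius 534 mm through its front wall, centred at (x = 2550, z = 1254).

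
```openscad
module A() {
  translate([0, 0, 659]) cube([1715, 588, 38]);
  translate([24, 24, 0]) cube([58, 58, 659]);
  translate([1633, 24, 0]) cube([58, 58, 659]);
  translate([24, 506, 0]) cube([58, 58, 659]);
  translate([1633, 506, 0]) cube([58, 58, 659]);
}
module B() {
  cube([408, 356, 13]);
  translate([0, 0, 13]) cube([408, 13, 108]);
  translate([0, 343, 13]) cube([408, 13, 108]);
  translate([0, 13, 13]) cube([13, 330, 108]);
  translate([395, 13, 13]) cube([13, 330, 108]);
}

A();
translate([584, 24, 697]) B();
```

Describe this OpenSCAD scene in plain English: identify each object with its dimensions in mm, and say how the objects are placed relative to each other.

A is a table: top 1715 mm (x) × 588 mm (y), 38 mm thick, upper face at z = 697 mm, on four 58×58 mm square legs, each inset 24 mm from the nearest pair of top edges, running from z = 0 to the bottom of the top.

B is an open storage box with external size 408×356×121 mm and wall thickness 13 mm (the base is also 13 mm thick). The base covers the whole footprint; the four walls stand on the base, with the y-facing walls full-width and the x-facing walls fitting between their inner faces.

The open box is on top of the table.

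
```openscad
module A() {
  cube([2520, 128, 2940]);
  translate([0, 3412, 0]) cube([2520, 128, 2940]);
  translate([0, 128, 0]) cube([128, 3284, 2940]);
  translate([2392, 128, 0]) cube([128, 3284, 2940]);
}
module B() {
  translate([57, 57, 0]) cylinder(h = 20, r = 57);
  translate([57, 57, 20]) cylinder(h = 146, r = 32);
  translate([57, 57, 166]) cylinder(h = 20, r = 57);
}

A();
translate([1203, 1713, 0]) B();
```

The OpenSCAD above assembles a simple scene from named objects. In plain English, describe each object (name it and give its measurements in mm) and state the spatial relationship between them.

A is the wall frame of a small rectangular building: four walls, each 2940 mm tall and 128 mm thick, enclosing a footprint 2520 mm (x) by 3540 mm (y) outside-to-outside, with no floor or roof. The front and back walls (the −y and +y sides) span the full width; the two side walls fit between them.

B is a spool: two coaxial disc flanges of radius 57 mm and thickness 20 mm, joined by a core cylinder of radius 32 mm and height 146 mm. The lower flange rests on z = 0 and the three cylinders share a vertical axis.

The spool sits inside the house frame, centred.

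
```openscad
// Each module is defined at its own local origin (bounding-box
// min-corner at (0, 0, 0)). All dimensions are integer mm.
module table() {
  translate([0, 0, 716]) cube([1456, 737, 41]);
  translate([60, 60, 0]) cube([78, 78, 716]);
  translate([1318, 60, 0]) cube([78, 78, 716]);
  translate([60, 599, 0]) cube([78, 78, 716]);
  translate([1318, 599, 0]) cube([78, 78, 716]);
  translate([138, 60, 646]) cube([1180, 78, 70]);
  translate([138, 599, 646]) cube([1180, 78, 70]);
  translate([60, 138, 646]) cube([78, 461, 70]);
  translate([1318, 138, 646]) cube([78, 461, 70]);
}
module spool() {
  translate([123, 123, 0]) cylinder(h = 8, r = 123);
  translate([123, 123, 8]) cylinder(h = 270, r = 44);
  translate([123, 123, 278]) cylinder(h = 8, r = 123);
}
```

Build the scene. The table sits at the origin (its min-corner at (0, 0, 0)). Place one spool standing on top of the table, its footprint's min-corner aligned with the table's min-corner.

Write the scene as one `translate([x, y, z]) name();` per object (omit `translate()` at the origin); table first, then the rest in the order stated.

table();
translate([0, 0, 757]) spool();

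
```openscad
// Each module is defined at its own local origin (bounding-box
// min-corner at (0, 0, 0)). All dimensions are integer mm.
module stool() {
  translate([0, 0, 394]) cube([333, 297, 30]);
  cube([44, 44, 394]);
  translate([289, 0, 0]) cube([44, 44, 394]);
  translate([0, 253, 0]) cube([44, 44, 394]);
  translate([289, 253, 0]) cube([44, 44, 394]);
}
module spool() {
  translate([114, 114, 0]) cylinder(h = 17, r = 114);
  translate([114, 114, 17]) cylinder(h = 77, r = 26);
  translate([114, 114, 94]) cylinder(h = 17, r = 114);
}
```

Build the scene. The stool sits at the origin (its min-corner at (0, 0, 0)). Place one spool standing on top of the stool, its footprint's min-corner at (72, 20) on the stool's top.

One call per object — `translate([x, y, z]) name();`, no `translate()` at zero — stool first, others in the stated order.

stool();
translate([72, 20, 424]) spool();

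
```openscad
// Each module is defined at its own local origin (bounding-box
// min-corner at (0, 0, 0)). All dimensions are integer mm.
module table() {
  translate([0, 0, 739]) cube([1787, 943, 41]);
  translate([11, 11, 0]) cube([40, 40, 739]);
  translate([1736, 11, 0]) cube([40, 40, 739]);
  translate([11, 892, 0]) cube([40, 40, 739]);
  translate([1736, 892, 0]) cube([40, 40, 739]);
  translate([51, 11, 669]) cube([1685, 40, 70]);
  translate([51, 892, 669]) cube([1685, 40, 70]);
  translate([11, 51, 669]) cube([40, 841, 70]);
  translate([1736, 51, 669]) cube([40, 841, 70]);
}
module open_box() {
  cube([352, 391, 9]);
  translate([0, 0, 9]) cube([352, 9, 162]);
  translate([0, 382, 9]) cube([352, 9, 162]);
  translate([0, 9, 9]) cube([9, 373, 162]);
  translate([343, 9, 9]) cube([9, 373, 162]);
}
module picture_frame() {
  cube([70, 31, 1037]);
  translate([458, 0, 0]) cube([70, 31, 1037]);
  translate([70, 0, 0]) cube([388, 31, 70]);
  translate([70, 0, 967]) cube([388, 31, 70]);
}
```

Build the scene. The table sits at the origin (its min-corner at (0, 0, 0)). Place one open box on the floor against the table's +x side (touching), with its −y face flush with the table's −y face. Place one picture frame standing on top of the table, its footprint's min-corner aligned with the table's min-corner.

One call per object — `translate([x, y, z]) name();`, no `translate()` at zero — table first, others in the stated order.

table();
translate([1787, 0, 0]) open_box();
translate([0, 0, 780]) picture_frame();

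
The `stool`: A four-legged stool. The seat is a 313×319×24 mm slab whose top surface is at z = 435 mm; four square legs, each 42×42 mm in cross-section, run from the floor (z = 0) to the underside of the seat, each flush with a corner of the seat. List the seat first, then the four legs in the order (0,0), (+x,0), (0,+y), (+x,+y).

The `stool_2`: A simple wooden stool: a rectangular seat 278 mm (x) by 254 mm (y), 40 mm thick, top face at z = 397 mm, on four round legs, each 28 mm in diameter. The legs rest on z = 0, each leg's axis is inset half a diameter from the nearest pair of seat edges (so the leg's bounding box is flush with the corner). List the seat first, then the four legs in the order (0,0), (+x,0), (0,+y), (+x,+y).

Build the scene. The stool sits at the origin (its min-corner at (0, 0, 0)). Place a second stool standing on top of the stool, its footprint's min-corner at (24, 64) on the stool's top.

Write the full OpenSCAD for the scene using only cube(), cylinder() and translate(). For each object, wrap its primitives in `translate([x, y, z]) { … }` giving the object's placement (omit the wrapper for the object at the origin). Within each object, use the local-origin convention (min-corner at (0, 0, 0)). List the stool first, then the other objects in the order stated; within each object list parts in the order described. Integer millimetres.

translate([0, 0, 411]) cube([313, 319, 24]);
cube([42, 42, 411]);
translate([271, 0, 0]) cube([42, 42, 411]);
translate([0, 277, 0]) cube([42, 42, 411]);
translate([271, 277, 0]) cube([42, 42, 411]);
translate([24, 64, 435]) {
  translate([0, 0, 357]) cube([278, 254, 40]);
  translate([14, 14, 0]) cylinder(h = 357, r = 14);
  translate([264, 14, 0]) cylinder(h = 357, r = 14);
  translate([14, 240, 0]) cylinder(h = 357, r = 14);
  translate([264, 240, 0]) cylinder(h = 357, r = 14);
}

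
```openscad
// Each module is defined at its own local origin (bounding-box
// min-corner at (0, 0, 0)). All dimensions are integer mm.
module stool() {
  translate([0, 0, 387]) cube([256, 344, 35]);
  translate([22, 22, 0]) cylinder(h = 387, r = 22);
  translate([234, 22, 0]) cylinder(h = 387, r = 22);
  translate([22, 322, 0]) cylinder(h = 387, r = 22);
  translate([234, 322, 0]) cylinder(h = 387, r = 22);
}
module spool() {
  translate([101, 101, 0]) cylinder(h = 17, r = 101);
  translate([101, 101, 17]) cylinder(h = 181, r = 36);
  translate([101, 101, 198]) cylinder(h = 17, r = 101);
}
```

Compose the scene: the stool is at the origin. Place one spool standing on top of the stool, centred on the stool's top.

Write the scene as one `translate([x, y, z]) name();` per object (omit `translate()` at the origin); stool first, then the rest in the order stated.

stool();
translate([27, 71, 422]) spool();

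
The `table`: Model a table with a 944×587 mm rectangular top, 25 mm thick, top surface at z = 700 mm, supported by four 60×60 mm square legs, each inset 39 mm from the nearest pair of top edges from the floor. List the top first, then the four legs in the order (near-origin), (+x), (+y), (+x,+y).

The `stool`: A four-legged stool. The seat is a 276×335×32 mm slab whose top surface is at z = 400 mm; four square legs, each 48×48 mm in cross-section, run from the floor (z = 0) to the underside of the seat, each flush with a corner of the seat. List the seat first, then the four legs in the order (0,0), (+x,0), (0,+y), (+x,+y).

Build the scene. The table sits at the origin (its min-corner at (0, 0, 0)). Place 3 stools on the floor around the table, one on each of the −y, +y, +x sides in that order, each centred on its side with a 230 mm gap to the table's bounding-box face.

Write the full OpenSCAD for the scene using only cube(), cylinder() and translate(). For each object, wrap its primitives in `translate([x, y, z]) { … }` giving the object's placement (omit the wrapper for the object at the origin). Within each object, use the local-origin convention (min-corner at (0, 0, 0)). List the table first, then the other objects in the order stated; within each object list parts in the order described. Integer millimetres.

translate([0, 0, 675]) cube([944, 587, 25]);
translate([39, 39, 0]) cube([60, 60, 675]);
translate([845, 39, 0]) cube([60, 60, 675]);
translate([39, 488, 0]) cube([60, 60, 675]);
translate([845, 488, 0]) cube([60, 60, 675]);
translate([334, -565, 0]) {
  translate([0, 0, 368]) cube([276, 335, 32]);
  cube([48, 48, 368]);
  translate([228, 0, 0]) cube([48, 48, 368]);
  translate([0, 287, 0]) cube([48, 48, 368]);
  translate([228, 287, 0]) cube([48, 48, 368]);
}
translate([334, 817, 0]) {
  translate([0, 0, 368]) cube([276, 335, 32]);
  cube([48, 48, 368]);
  translate([228, 0, 0]) cube([48, 48, 368]);
  translate([0, 287, 0]) cube([48, 48, 368]);
  translate([228, 287, 0]) cube([48, 48, 368]);
}
translate([1174, 126, 0]) {
  translate([0, 0, 368]) cube([276, 335, 32]);
  cube([48, 48, 368]);
  translate([228, 0, 0]) cube([48, 48, 368]);
  translate([0, 287, 0]) cube([48, 48, 368]);
  translate([228, 287, 0]) cube([48, 48, 368]);
}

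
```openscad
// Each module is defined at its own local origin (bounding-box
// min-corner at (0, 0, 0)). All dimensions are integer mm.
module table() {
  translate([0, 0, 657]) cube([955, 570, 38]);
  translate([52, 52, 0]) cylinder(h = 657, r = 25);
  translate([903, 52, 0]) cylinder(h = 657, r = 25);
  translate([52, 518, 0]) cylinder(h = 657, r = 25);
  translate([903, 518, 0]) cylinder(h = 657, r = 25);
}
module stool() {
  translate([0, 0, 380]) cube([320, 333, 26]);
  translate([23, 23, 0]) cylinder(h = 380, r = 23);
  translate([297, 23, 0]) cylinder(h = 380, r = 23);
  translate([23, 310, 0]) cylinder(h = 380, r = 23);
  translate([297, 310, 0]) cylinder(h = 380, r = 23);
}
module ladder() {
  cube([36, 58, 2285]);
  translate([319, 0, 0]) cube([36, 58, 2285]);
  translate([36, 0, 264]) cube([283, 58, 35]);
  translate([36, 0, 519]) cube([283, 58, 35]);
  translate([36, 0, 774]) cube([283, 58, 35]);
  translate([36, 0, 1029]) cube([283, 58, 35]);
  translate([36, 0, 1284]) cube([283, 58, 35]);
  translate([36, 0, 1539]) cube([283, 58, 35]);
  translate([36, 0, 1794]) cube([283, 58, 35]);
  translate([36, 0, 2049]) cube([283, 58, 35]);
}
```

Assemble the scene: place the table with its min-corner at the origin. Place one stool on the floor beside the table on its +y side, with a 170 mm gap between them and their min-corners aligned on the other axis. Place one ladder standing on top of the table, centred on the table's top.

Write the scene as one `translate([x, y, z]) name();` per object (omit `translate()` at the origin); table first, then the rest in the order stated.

table();
translate([0, 740, 0]) stool();
translate([300, 256, 695]) ladder();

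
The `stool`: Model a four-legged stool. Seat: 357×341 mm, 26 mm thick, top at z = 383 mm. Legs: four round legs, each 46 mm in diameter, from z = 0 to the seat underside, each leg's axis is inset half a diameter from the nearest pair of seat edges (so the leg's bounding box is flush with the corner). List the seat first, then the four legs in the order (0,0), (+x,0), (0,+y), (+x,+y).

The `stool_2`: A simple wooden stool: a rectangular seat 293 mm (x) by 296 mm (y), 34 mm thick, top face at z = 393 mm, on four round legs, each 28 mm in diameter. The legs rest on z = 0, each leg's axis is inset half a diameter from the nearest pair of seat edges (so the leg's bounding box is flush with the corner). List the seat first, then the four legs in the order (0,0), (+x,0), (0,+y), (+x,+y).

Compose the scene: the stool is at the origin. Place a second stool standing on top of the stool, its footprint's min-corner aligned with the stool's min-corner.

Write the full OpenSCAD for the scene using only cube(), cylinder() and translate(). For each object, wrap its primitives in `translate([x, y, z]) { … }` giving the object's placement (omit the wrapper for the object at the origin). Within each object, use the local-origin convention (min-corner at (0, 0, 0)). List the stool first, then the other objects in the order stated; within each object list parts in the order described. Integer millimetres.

translate([0, 0, 357]) cube([357, 341, 26]);
translate([23, 23, 0]) cylinder(h = 357, r = 23);
translate([334, 23, 0]) cylinder(h = 357, r = 23);
translate([23, 318, 0]) cylinder(h = 357, r = 23);
translate([334, 318, 0]) cylinder(h = 357, r = 23);
translate([0, 0, 383]) {
  translate([0, 0, 359]) cube([293, 296, 34]);
  translate([14, 14, 0]) cylinder(h = 359, r = 14);
  translate([279, 14, 0]) cylinder(h = 359, r = 14);
  translate([14, 282, 0]) cylinder(h = 359, r = 14);
  translate([279, 282, 0]) cylinder(h = 359, r = 14);
}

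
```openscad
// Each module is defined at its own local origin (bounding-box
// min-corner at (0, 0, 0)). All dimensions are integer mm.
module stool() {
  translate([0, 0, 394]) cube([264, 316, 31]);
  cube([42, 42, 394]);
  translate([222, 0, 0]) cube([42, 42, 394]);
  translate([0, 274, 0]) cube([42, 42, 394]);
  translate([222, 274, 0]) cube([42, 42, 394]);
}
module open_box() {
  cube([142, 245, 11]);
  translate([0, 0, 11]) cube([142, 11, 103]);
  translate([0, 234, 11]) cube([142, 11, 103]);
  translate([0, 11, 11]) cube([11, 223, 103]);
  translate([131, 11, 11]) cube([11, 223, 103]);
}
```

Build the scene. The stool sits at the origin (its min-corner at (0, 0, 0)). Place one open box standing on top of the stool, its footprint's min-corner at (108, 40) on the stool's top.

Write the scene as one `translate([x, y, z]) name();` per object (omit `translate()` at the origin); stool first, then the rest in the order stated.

stool();
translate([108, 40, 425]) open_box();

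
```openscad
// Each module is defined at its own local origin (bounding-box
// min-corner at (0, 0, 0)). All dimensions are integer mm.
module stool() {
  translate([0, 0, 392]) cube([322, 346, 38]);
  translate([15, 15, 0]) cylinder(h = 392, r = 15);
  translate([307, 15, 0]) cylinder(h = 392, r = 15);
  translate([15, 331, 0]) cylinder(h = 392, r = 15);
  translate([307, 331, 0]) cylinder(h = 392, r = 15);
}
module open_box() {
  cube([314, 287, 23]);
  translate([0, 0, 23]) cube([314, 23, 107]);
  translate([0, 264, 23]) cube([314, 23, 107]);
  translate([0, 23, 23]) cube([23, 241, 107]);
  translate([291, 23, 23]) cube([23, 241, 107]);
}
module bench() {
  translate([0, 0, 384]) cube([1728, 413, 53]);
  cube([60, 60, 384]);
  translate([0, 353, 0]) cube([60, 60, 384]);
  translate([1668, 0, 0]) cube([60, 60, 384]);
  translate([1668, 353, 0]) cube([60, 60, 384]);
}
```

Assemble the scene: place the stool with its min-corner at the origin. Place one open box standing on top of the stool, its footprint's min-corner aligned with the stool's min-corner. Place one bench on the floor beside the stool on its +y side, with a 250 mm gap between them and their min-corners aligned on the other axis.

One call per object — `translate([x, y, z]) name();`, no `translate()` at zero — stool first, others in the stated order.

stool();
translate([0, 0, 430]) open_box();
translate([0, 596, 0]) bench();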